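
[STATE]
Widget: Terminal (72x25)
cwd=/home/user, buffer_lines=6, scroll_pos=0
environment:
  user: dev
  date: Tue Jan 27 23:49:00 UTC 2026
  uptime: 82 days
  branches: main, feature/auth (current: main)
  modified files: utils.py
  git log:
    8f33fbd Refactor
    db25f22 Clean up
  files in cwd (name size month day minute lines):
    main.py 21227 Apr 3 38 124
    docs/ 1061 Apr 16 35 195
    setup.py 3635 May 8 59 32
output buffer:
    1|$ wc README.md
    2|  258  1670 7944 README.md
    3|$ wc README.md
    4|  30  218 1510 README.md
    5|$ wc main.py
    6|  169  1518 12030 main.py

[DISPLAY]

$ wc README.md                                                          
  258  1670 7944 README.md                                              
$ wc README.md                                                          
  30  218 1510 README.md                                                
$ wc main.py                                                            
  169  1518 12030 main.py                                               
$ █                                                                     
                                                                        
                                                                        
                                                                        
                                                                        
                                                                        
                                                                        
                                                                        
                                                                        
                                                                        
                                                                        
                                                                        
                                                                        
                                                                        
                                                                        
                                                                        
                                                                        
                                                                        
                                                                        


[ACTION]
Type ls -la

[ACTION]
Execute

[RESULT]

$ wc README.md                                                          
  258  1670 7944 README.md                                              
$ wc README.md                                                          
  30  218 1510 README.md                                                
$ wc main.py                                                            
  169  1518 12030 main.py                                               
$ ls -la                                                                
-rw-r--r--  1 dev group    21227 Apr  3 10:38 main.py                   
drwxr-xr-x  1 dev group     1061 Apr 16 10:35 docs/                     
-rw-r--r--  1 dev group     3635 May  8 10:59 setup.py                  
$ █                                                                     
                                                                        
                                                                        
                                                                        
                                                                        
                                                                        
                                                                        
                                                                        
                                                                        
                                                                        
                                                                        
                                                                        
                                                                        
                                                                        
                                                                        


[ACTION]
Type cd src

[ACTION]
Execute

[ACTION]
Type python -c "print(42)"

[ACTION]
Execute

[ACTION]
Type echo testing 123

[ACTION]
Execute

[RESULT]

$ wc README.md                                                          
  258  1670 7944 README.md                                              
$ wc README.md                                                          
  30  218 1510 README.md                                                
$ wc main.py                                                            
  169  1518 12030 main.py                                               
$ ls -la                                                                
-rw-r--r--  1 dev group    21227 Apr  3 10:38 main.py                   
drwxr-xr-x  1 dev group     1061 Apr 16 10:35 docs/                     
-rw-r--r--  1 dev group     3635 May  8 10:59 setup.py                  
$ cd src                                                                
                                                                        
$ python -c "print(42)"                                                 
42                                                                      
$ echo testing 123                                                      
testing 123                                                             
$ █                                                                     
                                                                        
                                                                        
                                                                        
                                                                        
                                                                        
                                                                        
                                                                        
                                                                        


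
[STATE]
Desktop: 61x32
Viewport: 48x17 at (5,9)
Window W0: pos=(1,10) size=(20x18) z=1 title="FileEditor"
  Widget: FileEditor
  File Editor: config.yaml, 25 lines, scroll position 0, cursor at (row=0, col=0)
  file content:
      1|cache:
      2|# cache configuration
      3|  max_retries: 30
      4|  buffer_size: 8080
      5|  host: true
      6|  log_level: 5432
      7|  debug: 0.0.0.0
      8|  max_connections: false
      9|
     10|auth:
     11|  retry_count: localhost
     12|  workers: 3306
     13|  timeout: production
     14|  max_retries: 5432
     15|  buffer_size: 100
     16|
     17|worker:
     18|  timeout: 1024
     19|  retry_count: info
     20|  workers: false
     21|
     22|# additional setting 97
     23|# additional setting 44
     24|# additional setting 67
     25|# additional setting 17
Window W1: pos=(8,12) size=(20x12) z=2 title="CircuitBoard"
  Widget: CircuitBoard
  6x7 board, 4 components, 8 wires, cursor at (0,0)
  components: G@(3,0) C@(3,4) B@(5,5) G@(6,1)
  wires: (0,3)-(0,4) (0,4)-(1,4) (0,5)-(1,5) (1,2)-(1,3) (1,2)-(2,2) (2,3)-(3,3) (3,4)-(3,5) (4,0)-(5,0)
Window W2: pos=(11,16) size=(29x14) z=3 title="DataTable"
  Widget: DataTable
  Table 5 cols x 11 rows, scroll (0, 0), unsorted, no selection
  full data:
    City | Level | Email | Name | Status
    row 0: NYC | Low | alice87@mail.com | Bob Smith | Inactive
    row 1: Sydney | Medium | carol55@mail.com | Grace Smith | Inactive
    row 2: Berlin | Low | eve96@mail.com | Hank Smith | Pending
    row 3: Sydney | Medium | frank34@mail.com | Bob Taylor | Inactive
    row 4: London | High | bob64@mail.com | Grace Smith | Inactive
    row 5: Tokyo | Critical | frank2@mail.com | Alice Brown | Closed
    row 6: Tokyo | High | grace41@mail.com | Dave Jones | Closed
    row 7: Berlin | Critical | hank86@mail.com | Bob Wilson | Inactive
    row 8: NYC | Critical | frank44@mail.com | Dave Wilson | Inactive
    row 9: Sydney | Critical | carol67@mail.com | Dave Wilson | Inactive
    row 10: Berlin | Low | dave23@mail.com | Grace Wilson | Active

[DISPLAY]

                                                
━━━━━━━━━━━━━━━┓                                
leEditor       ┃                                
───┏━━━━━━━━━━━━━━━━━━┓                         
he:┃ CircuitBoard     ┃                         
ach┠──────────────────┨                         
ax_┃   0 1 2 3 4 5    ┃                         
uff┃0 ┏━━━━━━━━━━━━━━━━━━━━━━━━━━━┓             
ost┃  ┃ DataTable                 ┃             
og_┃1 ┠───────────────────────────┨             
ebu┃  ┃City  │Level   │Email      ┃             
ax_┃2 ┃──────┼────────┼───────────┃             
   ┃  ┃NYC   │Low     │alice87@mai┃             
h: ┃3 ┃Sydney│Medium  │carol55@mai┃             
etr┗━━┃Berlin│Low     │eve96@mail.┃             
orkers┃Sydney│Medium  │frank34@mai┃             
imeout┃London│High    │bob64@mail.┃             


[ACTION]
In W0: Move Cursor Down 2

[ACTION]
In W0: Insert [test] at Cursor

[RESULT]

                                                
━━━━━━━━━━━━━━━┓                                
leEditor       ┃                                
───┏━━━━━━━━━━━━━━━━━━┓                         
he:┃ CircuitBoard     ┃                         
ach┠──────────────────┨                         
t█ ┃   0 1 2 3 4 5    ┃                         
uff┃0 ┏━━━━━━━━━━━━━━━━━━━━━━━━━━━┓             
ost┃  ┃ DataTable                 ┃             
og_┃1 ┠───────────────────────────┨             
ebu┃  ┃City  │Level   │Email      ┃             
ax_┃2 ┃──────┼────────┼───────────┃             
   ┃  ┃NYC   │Low     │alice87@mai┃             
h: ┃3 ┃Sydney│Medium  │carol55@mai┃             
etr┗━━┃Berlin│Low     │eve96@mail.┃             
orkers┃Sydney│Medium  │frank34@mai┃             
imeout┃London│High    │bob64@mail.┃             


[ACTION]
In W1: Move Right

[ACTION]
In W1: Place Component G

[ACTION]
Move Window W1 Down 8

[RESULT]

                                                
━━━━━━━━━━━━━━━┓                                
leEditor       ┃                                
───────────────┨                                
he:           ▲┃                                
ache configura█┃                                
t█ max_retries░┃                                
uffer_┏━━━━━━━━━━━━━━━━━━━━━━━━━━━┓             
ost: t┃ DataTable                 ┃             
og_lev┠───────────────────────────┨             
ebug: ┃City  │Level   │Email      ┃             
ax_┏━━┃──────┼────────┼───────────┃             
   ┃ C┃NYC   │Low     │alice87@mai┃             
h: ┠──┃Sydney│Medium  │carol55@mai┃             
etr┃  ┃Berlin│Low     │eve96@mail.┃             
ork┃0 ┃Sydney│Medium  │frank34@mai┃             
ime┃  ┃London│High    │bob64@mail.┃             


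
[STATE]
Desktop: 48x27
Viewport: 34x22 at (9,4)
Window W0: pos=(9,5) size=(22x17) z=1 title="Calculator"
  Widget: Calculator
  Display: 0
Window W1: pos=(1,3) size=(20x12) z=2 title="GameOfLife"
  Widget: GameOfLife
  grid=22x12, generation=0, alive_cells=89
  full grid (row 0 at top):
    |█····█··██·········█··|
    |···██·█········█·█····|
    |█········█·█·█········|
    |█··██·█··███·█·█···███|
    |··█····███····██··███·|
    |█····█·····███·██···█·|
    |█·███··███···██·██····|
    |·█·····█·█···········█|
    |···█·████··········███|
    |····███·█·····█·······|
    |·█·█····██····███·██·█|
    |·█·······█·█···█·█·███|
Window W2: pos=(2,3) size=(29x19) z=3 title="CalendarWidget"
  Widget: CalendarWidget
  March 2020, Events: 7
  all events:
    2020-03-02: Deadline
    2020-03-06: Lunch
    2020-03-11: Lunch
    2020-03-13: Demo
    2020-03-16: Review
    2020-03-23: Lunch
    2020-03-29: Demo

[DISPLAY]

darWidget            ┃            
─────────────────────┨            
   March 2020        ┃            
We Th Fr Sa Su       ┃            
             1       ┃            
  4  5  6*  7  8     ┃            
11* 12 13* 14 15     ┃            
 18 19 20 21 22      ┃            
 25 26 27 28 29*     ┃            
                     ┃            
                     ┃            
                     ┃            
                     ┃            
                     ┃            
                     ┃            
                     ┃            
                     ┃            
━━━━━━━━━━━━━━━━━━━━━┛            
                                  
                                  
                                  
                                  


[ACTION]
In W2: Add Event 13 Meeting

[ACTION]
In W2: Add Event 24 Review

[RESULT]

darWidget            ┃            
─────────────────────┨            
   March 2020        ┃            
We Th Fr Sa Su       ┃            
             1       ┃            
  4  5  6*  7  8     ┃            
11* 12 13* 14 15     ┃            
 18 19 20 21 22      ┃            
* 25 26 27 28 29*    ┃            
                     ┃            
                     ┃            
                     ┃            
                     ┃            
                     ┃            
                     ┃            
                     ┃            
                     ┃            
━━━━━━━━━━━━━━━━━━━━━┛            
                                  
                                  
                                  
                                  


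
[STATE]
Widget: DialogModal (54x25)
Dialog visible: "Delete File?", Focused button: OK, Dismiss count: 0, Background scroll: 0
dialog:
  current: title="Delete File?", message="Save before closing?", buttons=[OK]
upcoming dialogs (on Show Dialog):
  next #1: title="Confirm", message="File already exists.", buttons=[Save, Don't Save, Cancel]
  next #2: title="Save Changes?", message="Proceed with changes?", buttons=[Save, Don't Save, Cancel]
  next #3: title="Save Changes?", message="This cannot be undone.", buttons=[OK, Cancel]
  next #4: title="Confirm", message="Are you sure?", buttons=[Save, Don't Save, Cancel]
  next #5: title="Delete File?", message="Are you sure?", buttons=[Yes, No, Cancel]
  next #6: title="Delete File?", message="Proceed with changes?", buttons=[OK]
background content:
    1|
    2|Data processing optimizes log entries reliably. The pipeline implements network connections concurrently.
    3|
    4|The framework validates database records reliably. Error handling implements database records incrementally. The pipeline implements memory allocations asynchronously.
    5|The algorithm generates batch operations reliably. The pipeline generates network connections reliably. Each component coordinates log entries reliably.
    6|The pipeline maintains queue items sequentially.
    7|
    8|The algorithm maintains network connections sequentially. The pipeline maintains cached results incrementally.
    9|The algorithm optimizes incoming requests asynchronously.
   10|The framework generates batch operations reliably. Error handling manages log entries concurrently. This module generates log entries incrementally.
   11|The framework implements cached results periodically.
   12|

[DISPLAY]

                                                      
Data processing optimizes log entries reliably. The pi
                                                      
The framework validates database records reliably. Err
The algorithm generates batch operations reliably. The
The pipeline maintains queue items sequentially.      
                                                      
The algorithm maintains network connections sequential
The algorithm optimizes incoming requests asynchronous
The framework generates batch operations reliably. Err
The framework i┌──────────────────────┐ periodically. 
               │     Delete File?     │               
               │ Save before closing? │               
               │         [OK]         │               
               └──────────────────────┘               
                                                      
                                                      
                                                      
                                                      
                                                      
                                                      
                                                      
                                                      
                                                      
                                                      


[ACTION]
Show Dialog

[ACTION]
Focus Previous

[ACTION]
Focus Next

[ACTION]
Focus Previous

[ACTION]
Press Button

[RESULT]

                                                      
Data processing optimizes log entries reliably. The pi
                                                      
The framework validates database records reliably. Err
The algorithm generates batch operations reliably. The
The pipeline maintains queue items sequentially.      
                                                      
The algorithm maintains network connections sequential
The algorithm optimizes incoming requests asynchronous
The framework generates batch operations reliably. Err
The framework implements cached results periodically. 
                                                      
                                                      
                                                      
                                                      
                                                      
                                                      
                                                      
                                                      
                                                      
                                                      
                                                      
                                                      
                                                      
                                                      


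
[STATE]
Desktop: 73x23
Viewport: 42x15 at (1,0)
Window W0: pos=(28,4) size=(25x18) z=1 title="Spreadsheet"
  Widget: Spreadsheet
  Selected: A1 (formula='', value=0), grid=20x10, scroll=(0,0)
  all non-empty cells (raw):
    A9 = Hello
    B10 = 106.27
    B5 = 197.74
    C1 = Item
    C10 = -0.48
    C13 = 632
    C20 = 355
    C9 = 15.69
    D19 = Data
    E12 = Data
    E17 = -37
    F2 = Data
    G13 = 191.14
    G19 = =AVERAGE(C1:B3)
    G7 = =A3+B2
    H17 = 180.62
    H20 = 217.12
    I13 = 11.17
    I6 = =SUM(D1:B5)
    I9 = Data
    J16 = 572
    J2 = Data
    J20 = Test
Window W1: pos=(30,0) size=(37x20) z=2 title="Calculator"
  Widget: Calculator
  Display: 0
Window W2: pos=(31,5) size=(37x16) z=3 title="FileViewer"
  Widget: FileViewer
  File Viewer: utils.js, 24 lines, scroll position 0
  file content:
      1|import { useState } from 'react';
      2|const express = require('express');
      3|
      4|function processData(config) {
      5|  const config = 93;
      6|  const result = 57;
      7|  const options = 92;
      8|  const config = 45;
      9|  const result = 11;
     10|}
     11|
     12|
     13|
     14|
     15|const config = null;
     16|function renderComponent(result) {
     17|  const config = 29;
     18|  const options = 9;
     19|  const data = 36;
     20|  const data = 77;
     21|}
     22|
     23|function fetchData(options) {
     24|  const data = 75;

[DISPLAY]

                             ┏━━━━━━━━━━━━
                             ┃ Calculator 
                             ┠────────────
                             ┃            
                           ┏━┃┌───┬───┬───
                           ┃ ┃┏━━━━━━━━━━━
                           ┠─┃┃ FileViewer
                           ┃A┃┠───────────
                           ┃ ┃┃import { us
                           ┃-┃┃const expre
                           ┃ ┃┃           
                           ┃ ┃┃function pr
                           ┃ ┃┃  const con
                           ┃ ┃┃  const res
                           ┃ ┃┃  const opt


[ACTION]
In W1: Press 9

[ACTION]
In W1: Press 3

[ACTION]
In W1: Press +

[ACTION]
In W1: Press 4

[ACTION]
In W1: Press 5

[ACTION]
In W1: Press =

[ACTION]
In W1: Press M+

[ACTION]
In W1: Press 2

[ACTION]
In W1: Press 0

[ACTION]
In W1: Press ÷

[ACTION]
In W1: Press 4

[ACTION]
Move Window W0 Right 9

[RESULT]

                             ┏━━━━━━━━━━━━
                             ┃ Calculator 
                             ┠────────────
                             ┃            
                             ┃┌───┬───┬───
                             ┃┏━━━━━━━━━━━
                             ┃┃ FileViewer
                             ┃┠───────────
                             ┃┃import { us
                             ┃┃const expre
                             ┃┃           
                             ┃┃function pr
                             ┃┃  const con
                             ┃┃  const res
                             ┃┃  const opt


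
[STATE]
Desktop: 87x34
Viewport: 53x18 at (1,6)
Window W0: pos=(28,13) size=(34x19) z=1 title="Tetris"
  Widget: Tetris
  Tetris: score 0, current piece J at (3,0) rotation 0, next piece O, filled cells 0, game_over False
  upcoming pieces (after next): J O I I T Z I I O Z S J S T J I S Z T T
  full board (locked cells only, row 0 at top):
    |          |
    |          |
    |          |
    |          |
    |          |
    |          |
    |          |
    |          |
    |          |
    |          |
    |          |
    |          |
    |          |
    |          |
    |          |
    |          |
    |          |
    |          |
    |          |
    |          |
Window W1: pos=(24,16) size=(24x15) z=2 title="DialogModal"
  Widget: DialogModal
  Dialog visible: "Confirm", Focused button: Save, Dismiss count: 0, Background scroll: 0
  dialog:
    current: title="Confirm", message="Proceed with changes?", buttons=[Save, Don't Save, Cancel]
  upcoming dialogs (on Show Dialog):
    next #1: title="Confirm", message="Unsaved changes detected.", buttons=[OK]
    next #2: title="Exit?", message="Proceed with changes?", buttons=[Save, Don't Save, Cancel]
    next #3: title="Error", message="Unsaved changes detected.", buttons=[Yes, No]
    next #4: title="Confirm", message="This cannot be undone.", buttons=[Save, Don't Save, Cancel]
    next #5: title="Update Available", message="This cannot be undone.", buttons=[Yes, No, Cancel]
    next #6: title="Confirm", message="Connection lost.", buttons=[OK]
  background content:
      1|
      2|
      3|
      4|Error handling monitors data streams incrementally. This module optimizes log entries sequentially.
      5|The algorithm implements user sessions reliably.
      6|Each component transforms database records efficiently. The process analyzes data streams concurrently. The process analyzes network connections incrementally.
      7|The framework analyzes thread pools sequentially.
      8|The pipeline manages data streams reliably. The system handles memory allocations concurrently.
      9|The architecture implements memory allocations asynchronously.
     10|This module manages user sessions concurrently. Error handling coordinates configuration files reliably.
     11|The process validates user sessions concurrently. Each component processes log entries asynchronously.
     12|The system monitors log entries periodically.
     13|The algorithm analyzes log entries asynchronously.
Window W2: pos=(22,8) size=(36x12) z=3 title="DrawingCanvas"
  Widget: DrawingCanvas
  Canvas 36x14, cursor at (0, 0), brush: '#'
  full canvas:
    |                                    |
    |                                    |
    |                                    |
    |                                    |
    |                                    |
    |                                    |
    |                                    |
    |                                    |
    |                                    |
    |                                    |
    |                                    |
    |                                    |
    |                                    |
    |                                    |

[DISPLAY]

                                                     
                                                     
                     ┏━━━━━━━━━━━━━━━━━━━━━━━━━━━━━━━
                     ┃ DrawingCanvas                 
                     ┠───────────────────────────────
                     ┃+                              
                     ┃                               
                     ┃                               
                     ┃                               
                     ┃                               
                     ┃                               
                     ┃                               
                     ┃                               
                     ┗━━━━━━━━━━━━━━━━━━━━━━━━━━━━━━━
                       ┃                      ┃      
                       ┃                      ┃      
                       ┃Er┌────────────────┐or┃      
                       ┃Th│    Confirm     │en┃      


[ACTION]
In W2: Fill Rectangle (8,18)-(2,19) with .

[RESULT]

                                                     
                                                     
                     ┏━━━━━━━━━━━━━━━━━━━━━━━━━━━━━━━
                     ┃ DrawingCanvas                 
                     ┠───────────────────────────────
                     ┃+                              
                     ┃                               
                     ┃                  ..           
                     ┃                  ..           
                     ┃                  ..           
                     ┃                  ..           
                     ┃                  ..           
                     ┃                  ..           
                     ┗━━━━━━━━━━━━━━━━━━━━━━━━━━━━━━━
                       ┃                      ┃      
                       ┃                      ┃      
                       ┃Er┌────────────────┐or┃      
                       ┃Th│    Confirm     │en┃      


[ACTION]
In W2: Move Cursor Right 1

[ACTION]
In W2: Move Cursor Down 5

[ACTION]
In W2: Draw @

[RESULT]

                                                     
                                                     
                     ┏━━━━━━━━━━━━━━━━━━━━━━━━━━━━━━━
                     ┃ DrawingCanvas                 
                     ┠───────────────────────────────
                     ┃                               
                     ┃                               
                     ┃                  ..           
                     ┃                  ..           
                     ┃                  ..           
                     ┃ @                ..           
                     ┃                  ..           
                     ┃                  ..           
                     ┗━━━━━━━━━━━━━━━━━━━━━━━━━━━━━━━
                       ┃                      ┃      
                       ┃                      ┃      
                       ┃Er┌────────────────┐or┃      
                       ┃Th│    Confirm     │en┃      


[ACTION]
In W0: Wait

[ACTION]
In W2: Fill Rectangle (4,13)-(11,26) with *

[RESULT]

                                                     
                                                     
                     ┏━━━━━━━━━━━━━━━━━━━━━━━━━━━━━━━
                     ┃ DrawingCanvas                 
                     ┠───────────────────────────────
                     ┃                               
                     ┃                               
                     ┃                  ..           
                     ┃                  ..           
                     ┃             **************    
                     ┃ @           **************    
                     ┃             **************    
                     ┃             **************    
                     ┗━━━━━━━━━━━━━━━━━━━━━━━━━━━━━━━
                       ┃                      ┃      
                       ┃                      ┃      
                       ┃Er┌────────────────┐or┃      
                       ┃Th│    Confirm     │en┃      


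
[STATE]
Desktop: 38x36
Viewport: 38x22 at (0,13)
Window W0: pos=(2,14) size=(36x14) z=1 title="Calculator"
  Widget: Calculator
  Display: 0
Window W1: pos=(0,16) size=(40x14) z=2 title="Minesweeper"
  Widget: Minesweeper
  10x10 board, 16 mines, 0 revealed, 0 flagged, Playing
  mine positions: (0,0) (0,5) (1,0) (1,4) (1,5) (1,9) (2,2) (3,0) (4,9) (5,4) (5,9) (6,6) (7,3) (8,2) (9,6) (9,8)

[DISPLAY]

                                      
  ┏━━━━━━━━━━━━━━━━━━━━━━━━━━━━━━━━━━┓
  ┃ Calculator                       ┃
┏━━━━━━━━━━━━━━━━━━━━━━━━━━━━━━━━━━━━━
┃ Minesweeper                         
┠─────────────────────────────────────
┃■■■■■■■■■■                           
┃■■■■■■■■■■                           
┃■■■■■■■■■■                           
┃■■■■■■■■■■                           
┃■■■■■■■■■■                           
┃■■■■■■■■■■                           
┃■■■■■■■■■■                           
┃■■■■■■■■■■                           
┃■■■■■■■■■■                           
┃■■■■■■■■■■                           
┗━━━━━━━━━━━━━━━━━━━━━━━━━━━━━━━━━━━━━
                                      
                                      
                                      
                                      
                                      


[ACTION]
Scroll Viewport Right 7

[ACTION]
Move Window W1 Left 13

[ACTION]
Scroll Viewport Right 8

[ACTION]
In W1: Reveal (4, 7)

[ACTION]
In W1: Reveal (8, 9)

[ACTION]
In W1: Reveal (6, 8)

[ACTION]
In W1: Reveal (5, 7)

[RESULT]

                                      
  ┏━━━━━━━━━━━━━━━━━━━━━━━━━━━━━━━━━━┓
  ┃ Calculator                       ┃
┏━━━━━━━━━━━━━━━━━━━━━━━━━━━━━━━━━━━━━
┃ Minesweeper                         
┠─────────────────────────────────────
┃■■■■■■2 1■                           
┃■■■■■■2 1■                           
┃■■■2221 1■                           
┃■■■1    1■                           
┃■■■111  2■                           
┃■■■■■2112■                           
┃■■■■■■■■1■                           
┃■■■■■■■■■■                           
┃■■■■■■■■■1                           
┃■■■■■■■■■■                           
┗━━━━━━━━━━━━━━━━━━━━━━━━━━━━━━━━━━━━━
                                      
                                      
                                      
                                      
                                      


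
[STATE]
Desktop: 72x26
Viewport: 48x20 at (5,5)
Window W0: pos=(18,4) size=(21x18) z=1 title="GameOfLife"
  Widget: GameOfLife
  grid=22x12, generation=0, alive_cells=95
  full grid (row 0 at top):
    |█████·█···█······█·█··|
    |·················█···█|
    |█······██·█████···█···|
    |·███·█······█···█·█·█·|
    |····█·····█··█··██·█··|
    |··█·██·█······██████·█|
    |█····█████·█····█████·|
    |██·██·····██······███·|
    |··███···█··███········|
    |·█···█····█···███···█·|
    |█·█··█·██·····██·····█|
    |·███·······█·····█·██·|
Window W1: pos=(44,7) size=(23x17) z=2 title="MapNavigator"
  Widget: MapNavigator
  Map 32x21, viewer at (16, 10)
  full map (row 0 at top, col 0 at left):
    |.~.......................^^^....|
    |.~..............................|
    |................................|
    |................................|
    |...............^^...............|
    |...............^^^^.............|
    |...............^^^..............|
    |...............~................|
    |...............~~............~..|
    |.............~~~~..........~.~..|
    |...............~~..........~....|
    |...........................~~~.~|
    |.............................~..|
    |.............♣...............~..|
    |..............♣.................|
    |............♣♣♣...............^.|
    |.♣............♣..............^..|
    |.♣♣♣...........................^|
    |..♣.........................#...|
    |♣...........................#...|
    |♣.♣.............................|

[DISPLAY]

             ┃ GameOfLife        ┃              
             ┠───────────────────┨              
             ┃Gen: 0             ┃     ┏━━━━━━━━
             ┃████·█···█······█·█┃     ┃ MapNavi
             ┃················█··┃     ┠────────
             ┃······██·█████···█·┃     ┃........
             ┃███·█······█···█·█·┃     ┃........
             ┃···█·····█··█··██·█┃     ┃........
             ┃·█·██·█······██████┃     ┃........
             ┃····█████·█····████┃     ┃........
             ┃█·██·····██······██┃     ┃.......~
             ┃·███···█··███······┃     ┃........
             ┃█···█····█···███···┃     ┃........
             ┃·█··█·██·····██····┃     ┃........
             ┃███·······█·····█·█┃     ┃.......♣
             ┃                   ┃     ┃........
             ┗━━━━━━━━━━━━━━━━━━━┛     ┃......♣♣
                                       ┃........
                                       ┗━━━━━━━━
                                                


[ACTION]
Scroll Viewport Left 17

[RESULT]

                  ┃ GameOfLife        ┃         
                  ┠───────────────────┨         
                  ┃Gen: 0             ┃     ┏━━━
                  ┃████·█···█······█·█┃     ┃ Ma
                  ┃················█··┃     ┠───
                  ┃······██·█████···█·┃     ┃...
                  ┃███·█······█···█·█·┃     ┃...
                  ┃···█·····█··█··██·█┃     ┃...
                  ┃·█·██·█······██████┃     ┃...
                  ┃····█████·█····████┃     ┃...
                  ┃█·██·····██······██┃     ┃...
                  ┃·███···█··███······┃     ┃...
                  ┃█···█····█···███···┃     ┃...
                  ┃·█··█·██·····██····┃     ┃...
                  ┃███·······█·····█·█┃     ┃...
                  ┃                   ┃     ┃...
                  ┗━━━━━━━━━━━━━━━━━━━┛     ┃...
                                            ┃...
                                            ┗━━━
                                                


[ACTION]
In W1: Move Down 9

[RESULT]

                  ┃ GameOfLife        ┃         
                  ┠───────────────────┨         
                  ┃Gen: 0             ┃     ┏━━━
                  ┃████·█···█······█·█┃     ┃ Ma
                  ┃················█··┃     ┠───
                  ┃······██·█████···█·┃     ┃...
                  ┃███·█······█···█·█·┃     ┃...
                  ┃···█·····█··█··██·█┃     ┃...
                  ┃·█·██·█······██████┃     ┃...
                  ┃····█████·█····████┃     ┃...
                  ┃█·██·····██······██┃     ┃...
                  ┃·███···█··███······┃     ┃...
                  ┃█···█····█···███···┃     ┃...
                  ┃·█··█·██·····██····┃     ┃   
                  ┃███·······█·····█·█┃     ┃   
                  ┃                   ┃     ┃   
                  ┗━━━━━━━━━━━━━━━━━━━┛     ┃   
                                            ┃   
                                            ┗━━━
                                                


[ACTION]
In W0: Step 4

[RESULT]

                  ┃ GameOfLife        ┃         
                  ┠───────────────────┨         
                  ┃Gen: 4             ┃     ┏━━━
                  ┃···················┃     ┃ Ma
                  ┃█········█····██···┃     ┠───
                  ┃·█······██···█··█·█┃     ┃...
                  ┃··███·█·█·····██·██┃     ┃...
                  ┃·····███··██··█··█·┃     ┃...
                  ┃······████···█·····┃     ┃...
                  ┃█·█·█····█████·····┃     ┃...
                  ┃█··█·█·············┃     ┃...
                  ┃···█··█······██····┃     ┃...
                  ┃█··█·██···········█┃     ┃...
                  ┃·█····█············┃     ┃   
                  ┃█·███··············┃     ┃   
                  ┃                   ┃     ┃   
                  ┗━━━━━━━━━━━━━━━━━━━┛     ┃   
                                            ┃   
                                            ┗━━━
                                                
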